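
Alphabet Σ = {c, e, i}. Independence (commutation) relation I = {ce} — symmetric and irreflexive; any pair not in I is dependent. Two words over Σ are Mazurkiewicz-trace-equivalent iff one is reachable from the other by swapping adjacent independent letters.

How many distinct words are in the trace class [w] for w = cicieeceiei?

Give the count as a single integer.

piece 0:c — minimal
piece 1:i rests on {0:c}
piece 2:c rests on {1:i}
piece 3:i rests on {2:c}
piece 4:e rests on {3:i}
piece 5:e rests on {4:e}
piece 6:c rests on {3:i}
piece 7:e rests on {5:e}
piece 8:i rests on {6:c, 7:e}
piece 9:e rests on {8:i}
piece 10:i rests on {9:e}
minimal pieces: {0:c}
ways to finish when only these pieces remain (= sum over removing one remaining piece with nothing left below it):
  1 left: {10}→1
  2 left: {9,10}→1
  3 left: {8,9,10}→1
  4 left: {6,8,9,10}→1  {7,8,9,10}→1
  5 left: {5,7,8,9,10}→1  {6,7,8,9,10}→2
  6 left: {4,5,7,8,9,10}→1  {5,6,7,8,9,10}→3
  7 left: {4,5,6,7,8,9,10}→4
  8 left: {3,4,5,6,7,8,9,10}→4
  9 left: {2,3,4,5,6,7,8,9,10}→4
  placing 0:c first → 4 extensions

4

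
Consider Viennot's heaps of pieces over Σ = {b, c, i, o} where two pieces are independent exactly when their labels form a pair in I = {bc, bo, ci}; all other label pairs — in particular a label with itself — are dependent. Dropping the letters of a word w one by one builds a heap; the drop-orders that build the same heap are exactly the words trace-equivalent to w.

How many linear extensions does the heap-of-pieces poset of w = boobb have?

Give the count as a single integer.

10

drop 0:b onto floor
drop 1:o onto floor
drop 2:o onto {1:o}
drop 3:b onto {0:b}
drop 4:b onto {3:b}
ground layer = {0:b, 1:o}
drop-orders for the pieces not yet dropped (sum over which currently-grounded one goes next):
  1 to go: {2} 1  {4} 1
  2 to go: {1,2} 1  {2,4} 2  {3,4} 1
  3 to go: {0,3,4} 1  {1,2,4} 3  {2,3,4} 3
  if 0:b drops first: 6 orders
  if 1:o drops first: 4 orders
heap linearizations: 10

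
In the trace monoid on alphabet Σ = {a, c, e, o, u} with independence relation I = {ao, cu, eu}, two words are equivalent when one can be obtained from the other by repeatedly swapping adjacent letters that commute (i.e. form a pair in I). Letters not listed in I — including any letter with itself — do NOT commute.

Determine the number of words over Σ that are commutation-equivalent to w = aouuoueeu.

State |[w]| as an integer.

12

drop 0:a onto floor
drop 1:o onto floor
drop 2:u onto {0:a, 1:o}
drop 3:u onto {2:u}
drop 4:o onto {3:u}
drop 5:u onto {4:o}
drop 6:e onto {4:o}
drop 7:e onto {6:e}
drop 8:u onto {5:u}
ground layer = {0:a, 1:o}
drop-orders for the pieces not yet dropped (sum over which currently-grounded one goes next):
  1 to go: {7} 1  {8} 1
  2 to go: {5,8} 1  {6,7} 1  {7,8} 2
  3 to go: {5,7,8} 3  {6,7,8} 3
  4 to go: {5,6,7,8} 6
  5 to go: {4,5,6,7,8} 6
  6 to go: {3,4,5,6,7,8} 6
  7 to go: {2,3,4,5,6,7,8} 6
  if 0:a drops first: 6 orders
  if 1:o drops first: 6 orders
heap linearizations: 12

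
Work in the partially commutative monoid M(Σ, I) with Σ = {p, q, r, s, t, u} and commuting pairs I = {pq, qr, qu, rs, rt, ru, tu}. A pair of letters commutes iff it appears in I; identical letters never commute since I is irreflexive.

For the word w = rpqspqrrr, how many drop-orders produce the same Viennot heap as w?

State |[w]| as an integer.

#0=r has no predecessor
#1=p depends on [0:r]
#2=q has no predecessor
#3=s depends on [1:p, 2:q]
#4=p depends on [3:s]
#5=q depends on [3:s]
#6=r depends on [4:p]
#7=r depends on [6:r]
#8=r depends on [7:r]
sources: [0:r, 2:q]
N(rest) = Σ N(rest − s) over sources s of rest; N(one piece) = 1:
  size 1 → [5]=1  [8]=1
  size 2 → [5,8]=2  [7,8]=1
  size 3 → [5,7,8]=3  [6,7,8]=1
  size 4 → [4,6,7,8]=1  [5,6,7,8]=4
  size 5 → [4,5,6,7,8]=5
  size 6 → [3,4,5,6,7,8]=5
  size 7 → [1,3,4,5,6,7,8]=5  [2,3,4,5,6,7,8]=5
  first=0(r) contributes 10
  first=2(q) contributes 5
|[w]| = 15

15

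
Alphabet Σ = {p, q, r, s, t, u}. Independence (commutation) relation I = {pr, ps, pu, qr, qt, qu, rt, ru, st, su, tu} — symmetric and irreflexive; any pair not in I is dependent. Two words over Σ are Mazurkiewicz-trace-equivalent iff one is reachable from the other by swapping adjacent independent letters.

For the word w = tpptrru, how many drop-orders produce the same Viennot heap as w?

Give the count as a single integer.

105

0(t) covers ∅
1(p) covers 0:t
2(p) covers 1:p
3(t) covers 2:p
4(r) covers ∅
5(r) covers 4:r
6(u) covers ∅
floor of heap: 0:t, 4:r, 6:u
completions by unplaced set U, small U first (add the entries for U minus each lowest piece of U):
  |U|=1: {3}:1  {5}:1  {6}:1
  |U|=2: {2,3}:1  {3,5}:2  {3,6}:2  {4,5}:1  {5,6}:2
  |U|=3: {1,2,3}:1  {2,3,5}:3  {2,3,6}:3  {3,4,5}:3  {3,5,6}:6  {4,5,6}:3
  |U|=4: {0,1,2,3}:1  {1,2,3,5}:4  {1,2,3,6}:4  {2,3,4,5}:6  {2,3,5,6}:12  {3,4,5,6}:12
  |U|=5: {0,1,2,3,5}:5  {0,1,2,3,6}:5  {1,2,3,4,5}:10  {1,2,3,5,6}:20  {2,3,4,5,6}:30
  start at 0(t): 60
  start at 4(r): 30
  start at 6(u): 15
sum over floor = 105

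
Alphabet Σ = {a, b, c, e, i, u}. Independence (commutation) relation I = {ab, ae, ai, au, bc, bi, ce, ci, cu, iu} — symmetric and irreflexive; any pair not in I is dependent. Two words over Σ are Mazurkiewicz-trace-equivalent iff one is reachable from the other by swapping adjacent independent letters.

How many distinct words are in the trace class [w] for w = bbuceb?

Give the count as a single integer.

drop 0:b onto floor
drop 1:b onto {0:b}
drop 2:u onto {1:b}
drop 3:c onto floor
drop 4:e onto {2:u}
drop 5:b onto {4:e}
ground layer = {0:b, 3:c}
drop-orders for the pieces not yet dropped (sum over which currently-grounded one goes next):
  1 to go: {3} 1  {5} 1
  2 to go: {3,5} 2  {4,5} 1
  3 to go: {2,4,5} 1  {3,4,5} 3
  4 to go: {1,2,4,5} 1  {2,3,4,5} 4
  if 0:b drops first: 5 orders
  if 3:c drops first: 1 orders
heap linearizations: 6

6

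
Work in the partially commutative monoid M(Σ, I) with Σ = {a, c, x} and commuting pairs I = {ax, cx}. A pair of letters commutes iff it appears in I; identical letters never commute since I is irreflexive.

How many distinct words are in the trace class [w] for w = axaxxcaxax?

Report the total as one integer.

252

0(a) covers ∅
1(x) covers ∅
2(a) covers 0:a
3(x) covers 1:x
4(x) covers 3:x
5(c) covers 2:a
6(a) covers 5:c
7(x) covers 4:x
8(a) covers 6:a
9(x) covers 7:x
floor of heap: 0:a, 1:x
completions by unplaced set U, small U first (add the entries for U minus each lowest piece of U):
  |U|=1: {8}:1  {9}:1
  |U|=2: {6,8}:1  {7,9}:1  {8,9}:2
  |U|=3: {4,7,9}:1  {5,6,8}:1  {6,8,9}:3  {7,8,9}:3
  |U|=4: {2,5,6,8}:1  {3,4,7,9}:1  {4,7,8,9}:4  {5,6,8,9}:4  {6,7,8,9}:6
  |U|=5: {0,2,5,6,8}:1  {1,3,4,7,9}:1  {2,5,6,8,9}:5  {3,4,7,8,9}:5  {4,6,7,8,9}:10  {5,6,7,8,9}:10
  |U|=6: {0,2,5,6,8,9}:6  {1,3,4,7,8,9}:6  {2,5,6,7,8,9}:15  {3,4,6,7,8,9}:15  {4,5,6,7,8,9}:20
  |U|=7: {0,2,5,6,7,8,9}:21  {1,3,4,6,7,8,9}:21  {2,4,5,6,7,8,9}:35  {3,4,5,6,7,8,9}:35
  |U|=8: {0,2,4,5,6,7,8,9}:56  {1,3,4,5,6,7,8,9}:56  {2,3,4,5,6,7,8,9}:70
  start at 0(a): 126
  start at 1(x): 126
sum over floor = 252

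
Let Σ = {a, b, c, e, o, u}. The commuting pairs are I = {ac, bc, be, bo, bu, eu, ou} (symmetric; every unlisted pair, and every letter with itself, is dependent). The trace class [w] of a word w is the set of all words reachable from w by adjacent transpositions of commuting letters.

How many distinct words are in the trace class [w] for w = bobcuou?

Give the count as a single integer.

0(b) covers ∅
1(o) covers ∅
2(b) covers 0:b
3(c) covers 1:o
4(u) covers 3:c
5(o) covers 3:c
6(u) covers 4:u
floor of heap: 0:b, 1:o
completions by unplaced set U, small U first (add the entries for U minus each lowest piece of U):
  |U|=1: {2}:1  {5}:1  {6}:1
  |U|=2: {0,2}:1  {2,5}:2  {2,6}:2  {4,6}:1  {5,6}:2
  |U|=3: {0,2,5}:3  {0,2,6}:3  {2,4,6}:3  {2,5,6}:6  {4,5,6}:3
  |U|=4: {0,2,4,6}:6  {0,2,5,6}:12  {2,4,5,6}:12  {3,4,5,6}:3
  |U|=5: {0,2,4,5,6}:30  {1,3,4,5,6}:3  {2,3,4,5,6}:15
  start at 0(b): 18
  start at 1(o): 45
sum over floor = 63

63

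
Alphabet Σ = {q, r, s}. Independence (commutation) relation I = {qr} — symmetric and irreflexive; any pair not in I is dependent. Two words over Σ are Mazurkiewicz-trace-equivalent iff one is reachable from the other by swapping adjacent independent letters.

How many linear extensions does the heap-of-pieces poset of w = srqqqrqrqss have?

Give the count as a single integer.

#0=s has no predecessor
#1=r depends on [0:s]
#2=q depends on [0:s]
#3=q depends on [2:q]
#4=q depends on [3:q]
#5=r depends on [1:r]
#6=q depends on [4:q]
#7=r depends on [5:r]
#8=q depends on [6:q]
#9=s depends on [7:r, 8:q]
#10=s depends on [9:s]
sources: [0:s]
N(rest) = Σ N(rest − s) over sources s of rest; N(one piece) = 1:
  size 1 → [10]=1
  size 2 → [9,10]=1
  size 3 → [7,9,10]=1  [8,9,10]=1
  size 4 → [5,7,9,10]=1  [6,8,9,10]=1  [7,8,9,10]=2
  size 5 → [1,5,7,9,10]=1  [4,6,8,9,10]=1  [5,7,8,9,10]=3  [6,7,8,9,10]=3
  size 6 → [1,5,7,8,9,10]=4  [3,4,6,8,9,10]=1  [4,6,7,8,9,10]=4  [5,6,7,8,9,10]=6
  size 7 → [1,5,6,7,8,9,10]=10  [2,3,4,6,8,9,10]=1  [3,4,6,7,8,9,10]=5  [4,5,6,7,8,9,10]=10
  size 8 → [1,4,5,6,7,8,9,10]=20  [2,3,4,6,7,8,9,10]=6  [3,4,5,6,7,8,9,10]=15
  size 9 → [1,3,4,5,6,7,8,9,10]=35  [2,3,4,5,6,7,8,9,10]=21
  first=0(s) contributes 56

56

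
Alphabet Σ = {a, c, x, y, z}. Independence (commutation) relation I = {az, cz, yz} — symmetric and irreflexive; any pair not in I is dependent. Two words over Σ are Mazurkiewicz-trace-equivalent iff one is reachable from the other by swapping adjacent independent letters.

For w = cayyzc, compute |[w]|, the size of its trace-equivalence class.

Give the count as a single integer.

6

#0=c has no predecessor
#1=a depends on [0:c]
#2=y depends on [1:a]
#3=y depends on [2:y]
#4=z has no predecessor
#5=c depends on [3:y]
sources: [0:c, 4:z]
N(rest) = Σ N(rest − s) over sources s of rest; N(one piece) = 1:
  size 1 → [4]=1  [5]=1
  size 2 → [3,5]=1  [4,5]=2
  size 3 → [2,3,5]=1  [3,4,5]=3
  size 4 → [1,2,3,5]=1  [2,3,4,5]=4
  first=0(c) contributes 5
  first=4(z) contributes 1
|[w]| = 6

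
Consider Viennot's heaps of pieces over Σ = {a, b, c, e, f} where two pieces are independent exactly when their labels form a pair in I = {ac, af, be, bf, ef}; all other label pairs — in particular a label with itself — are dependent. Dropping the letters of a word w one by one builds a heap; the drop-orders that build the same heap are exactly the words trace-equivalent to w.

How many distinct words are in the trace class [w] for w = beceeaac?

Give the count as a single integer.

0(b) covers ∅
1(e) covers ∅
2(c) covers 0:b, 1:e
3(e) covers 2:c
4(e) covers 3:e
5(a) covers 4:e
6(a) covers 5:a
7(c) covers 4:e
floor of heap: 0:b, 1:e
completions by unplaced set U, small U first (add the entries for U minus each lowest piece of U):
  |U|=1: {6}:1  {7}:1
  |U|=2: {5,6}:1  {6,7}:2
  |U|=3: {5,6,7}:3
  |U|=4: {4,5,6,7}:3
  |U|=5: {3,4,5,6,7}:3
  |U|=6: {2,3,4,5,6,7}:3
  start at 0(b): 3
  start at 1(e): 3
sum over floor = 6

6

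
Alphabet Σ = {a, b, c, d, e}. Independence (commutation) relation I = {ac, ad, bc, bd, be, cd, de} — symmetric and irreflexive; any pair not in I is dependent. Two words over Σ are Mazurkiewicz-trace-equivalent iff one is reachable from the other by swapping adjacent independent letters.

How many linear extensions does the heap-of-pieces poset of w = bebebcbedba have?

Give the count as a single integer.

piece 0:b — minimal
piece 1:e — minimal
piece 2:b rests on {0:b}
piece 3:e rests on {1:e}
piece 4:b rests on {2:b}
piece 5:c rests on {3:e}
piece 6:b rests on {4:b}
piece 7:e rests on {5:c}
piece 8:d — minimal
piece 9:b rests on {6:b}
piece 10:a rests on {7:e, 9:b}
minimal pieces: {0:b, 1:e, 8:d}
ways to finish when only these pieces remain (= sum over removing one remaining piece with nothing left below it):
  1 left: {8}→1  {10}→1
  2 left: {7,10}→1  {8,10}→2  {9,10}→1
  3 left: {5,7,10}→1  {6,9,10}→1  {7,8,10}→3  {7,9,10}→2  {8,9,10}→3
  4 left: {3,5,7,10}→1  {4,6,9,10}→1  {5,7,8,10}→4  {5,7,9,10}→3  {6,7,9,10}→3  {6,8,9,10}→4  {7,8,9,10}→8
  5 left: {1,3,5,7,10}→1  {2,4,6,9,10}→1  {3,5,7,8,10}→5  {3,5,7,9,10}→4  {4,6,7,9,10}→4  {4,6,8,9,10}→5  {5,6,7,9,10}→6  {5,7,8,9,10}→15  {6,7,8,9,10}→15
  6 left: {0,2,4,6,9,10}→1  {1,3,5,7,8,10}→6  {1,3,5,7,9,10}→5  {2,4,6,7,9,10}→5  {2,4,6,8,9,10}→6  {3,5,6,7,9,10}→10  {3,5,7,8,9,10}→24  {4,5,6,7,9,10}→10  {4,6,7,8,9,10}→24  {5,6,7,8,9,10}→36
  7 left: {0,2,4,6,7,9,10}→6  {0,2,4,6,8,9,10}→7  {1,3,5,6,7,9,10}→15  {1,3,5,7,8,9,10}→35  {2,4,5,6,7,9,10}→15  {2,4,6,7,8,9,10}→35  {3,4,5,6,7,9,10}→20  {3,5,6,7,8,9,10}→70  {4,5,6,7,8,9,10}→70
  8 left: {0,2,4,5,6,7,9,10}→21  {0,2,4,6,7,8,9,10}→48  {1,3,4,5,6,7,9,10}→35  {1,3,5,6,7,8,9,10}→120  {2,3,4,5,6,7,9,10}→35  {2,4,5,6,7,8,9,10}→120  {3,4,5,6,7,8,9,10}→160
  9 left: {0,2,3,4,5,6,7,9,10}→56  {0,2,4,5,6,7,8,9,10}→189  {1,2,3,4,5,6,7,9,10}→70  {1,3,4,5,6,7,8,9,10}→315  {2,3,4,5,6,7,8,9,10}→315
  placing 0:b first → 700 extensions
  placing 1:e first → 560 extensions
  placing 8:d first → 126 extensions
total linear extensions = 1386

1386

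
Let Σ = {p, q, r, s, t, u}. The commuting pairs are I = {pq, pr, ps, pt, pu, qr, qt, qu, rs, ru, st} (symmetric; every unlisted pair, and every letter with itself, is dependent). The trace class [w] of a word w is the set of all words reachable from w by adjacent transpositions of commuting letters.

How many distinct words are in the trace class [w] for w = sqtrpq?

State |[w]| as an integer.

60

piece 0:s — minimal
piece 1:q rests on {0:s}
piece 2:t — minimal
piece 3:r rests on {2:t}
piece 4:p — minimal
piece 5:q rests on {1:q}
minimal pieces: {0:s, 2:t, 4:p}
ways to finish when only these pieces remain (= sum over removing one remaining piece with nothing left below it):
  1 left: {3}→1  {4}→1  {5}→1
  2 left: {1,5}→1  {2,3}→1  {3,4}→2  {3,5}→2  {4,5}→2
  3 left: {0,1,5}→1  {1,3,5}→3  {1,4,5}→3  {2,3,4}→3  {2,3,5}→3  {3,4,5}→6
  4 left: {0,1,3,5}→4  {0,1,4,5}→4  {1,2,3,5}→6  {1,3,4,5}→12  {2,3,4,5}→12
  placing 0:s first → 30 extensions
  placing 2:t first → 20 extensions
  placing 4:p first → 10 extensions
total linear extensions = 60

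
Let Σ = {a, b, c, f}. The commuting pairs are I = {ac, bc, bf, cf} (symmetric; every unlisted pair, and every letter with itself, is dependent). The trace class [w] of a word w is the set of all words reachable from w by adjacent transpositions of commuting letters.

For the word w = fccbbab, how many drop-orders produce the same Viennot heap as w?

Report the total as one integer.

drop 0:f onto floor
drop 1:c onto floor
drop 2:c onto {1:c}
drop 3:b onto floor
drop 4:b onto {3:b}
drop 5:a onto {0:f, 4:b}
drop 6:b onto {5:a}
ground layer = {0:f, 1:c, 3:b}
drop-orders for the pieces not yet dropped (sum over which currently-grounded one goes next):
  1 to go: {2} 1  {6} 1
  2 to go: {1,2} 1  {2,6} 2  {5,6} 1
  3 to go: {0,5,6} 1  {1,2,6} 3  {2,5,6} 3  {4,5,6} 1
  4 to go: {0,2,5,6} 4  {0,4,5,6} 2  {1,2,5,6} 6  {2,4,5,6} 4  {3,4,5,6} 1
  5 to go: {0,1,2,5,6} 10  {0,2,4,5,6} 10  {0,3,4,5,6} 3  {1,2,4,5,6} 10  {2,3,4,5,6} 5
  if 0:f drops first: 15 orders
  if 1:c drops first: 18 orders
  if 3:b drops first: 30 orders
heap linearizations: 63

63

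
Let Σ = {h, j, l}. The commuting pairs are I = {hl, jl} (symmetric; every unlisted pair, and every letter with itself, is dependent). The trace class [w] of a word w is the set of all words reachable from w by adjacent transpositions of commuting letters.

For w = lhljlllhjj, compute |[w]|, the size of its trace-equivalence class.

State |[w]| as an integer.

drop 0:l onto floor
drop 1:h onto floor
drop 2:l onto {0:l}
drop 3:j onto {1:h}
drop 4:l onto {2:l}
drop 5:l onto {4:l}
drop 6:l onto {5:l}
drop 7:h onto {3:j}
drop 8:j onto {7:h}
drop 9:j onto {8:j}
ground layer = {0:l, 1:h}
drop-orders for the pieces not yet dropped (sum over which currently-grounded one goes next):
  1 to go: {6} 1  {9} 1
  2 to go: {5,6} 1  {6,9} 2  {8,9} 1
  3 to go: {4,5,6} 1  {5,6,9} 3  {6,8,9} 3  {7,8,9} 1
  4 to go: {2,4,5,6} 1  {3,7,8,9} 1  {4,5,6,9} 4  {5,6,8,9} 6  {6,7,8,9} 4
  5 to go: {0,2,4,5,6} 1  {1,3,7,8,9} 1  {2,4,5,6,9} 5  {3,6,7,8,9} 5  {4,5,6,8,9} 10  {5,6,7,8,9} 10
  6 to go: {0,2,4,5,6,9} 6  {1,3,6,7,8,9} 6  {2,4,5,6,8,9} 15  {3,5,6,7,8,9} 15  {4,5,6,7,8,9} 20
  7 to go: {0,2,4,5,6,8,9} 21  {1,3,5,6,7,8,9} 21  {2,4,5,6,7,8,9} 35  {3,4,5,6,7,8,9} 35
  8 to go: {0,2,4,5,6,7,8,9} 56  {1,3,4,5,6,7,8,9} 56  {2,3,4,5,6,7,8,9} 70
  if 0:l drops first: 126 orders
  if 1:h drops first: 126 orders
heap linearizations: 252

252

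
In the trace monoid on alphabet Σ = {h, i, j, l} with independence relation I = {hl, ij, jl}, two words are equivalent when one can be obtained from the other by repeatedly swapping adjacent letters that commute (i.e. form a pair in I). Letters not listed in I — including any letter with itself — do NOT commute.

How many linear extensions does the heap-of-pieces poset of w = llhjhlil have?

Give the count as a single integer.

piece 0:l — minimal
piece 1:l rests on {0:l}
piece 2:h — minimal
piece 3:j rests on {2:h}
piece 4:h rests on {3:j}
piece 5:l rests on {1:l}
piece 6:i rests on {4:h, 5:l}
piece 7:l rests on {6:i}
minimal pieces: {0:l, 2:h}
ways to finish when only these pieces remain (= sum over removing one remaining piece with nothing left below it):
  1 left: {7}→1
  2 left: {6,7}→1
  3 left: {4,6,7}→1  {5,6,7}→1
  4 left: {1,5,6,7}→1  {3,4,6,7}→1  {4,5,6,7}→2
  5 left: {0,1,5,6,7}→1  {1,4,5,6,7}→3  {2,3,4,6,7}→1  {3,4,5,6,7}→3
  6 left: {0,1,4,5,6,7}→4  {1,3,4,5,6,7}→6  {2,3,4,5,6,7}→4
  placing 0:l first → 10 extensions
  placing 2:h first → 10 extensions
total linear extensions = 20

20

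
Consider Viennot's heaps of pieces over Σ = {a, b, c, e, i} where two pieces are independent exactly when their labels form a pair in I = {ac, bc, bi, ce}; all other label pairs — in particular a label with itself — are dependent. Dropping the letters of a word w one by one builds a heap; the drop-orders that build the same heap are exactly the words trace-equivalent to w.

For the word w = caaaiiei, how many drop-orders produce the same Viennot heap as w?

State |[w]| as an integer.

drop 0:c onto floor
drop 1:a onto floor
drop 2:a onto {1:a}
drop 3:a onto {2:a}
drop 4:i onto {0:c, 3:a}
drop 5:i onto {4:i}
drop 6:e onto {5:i}
drop 7:i onto {6:e}
ground layer = {0:c, 1:a}
drop-orders for the pieces not yet dropped (sum over which currently-grounded one goes next):
  1 to go: {7} 1
  2 to go: {6,7} 1
  3 to go: {5,6,7} 1
  4 to go: {4,5,6,7} 1
  5 to go: {0,4,5,6,7} 1  {3,4,5,6,7} 1
  6 to go: {0,3,4,5,6,7} 2  {2,3,4,5,6,7} 1
  if 0:c drops first: 1 orders
  if 1:a drops first: 3 orders
heap linearizations: 4

4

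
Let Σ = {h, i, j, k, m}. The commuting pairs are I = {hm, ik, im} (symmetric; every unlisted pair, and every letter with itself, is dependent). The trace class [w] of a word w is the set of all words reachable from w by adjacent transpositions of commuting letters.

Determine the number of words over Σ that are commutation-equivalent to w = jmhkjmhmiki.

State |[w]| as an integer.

drop 0:j onto floor
drop 1:m onto {0:j}
drop 2:h onto {0:j}
drop 3:k onto {1:m, 2:h}
drop 4:j onto {3:k}
drop 5:m onto {4:j}
drop 6:h onto {4:j}
drop 7:m onto {5:m}
drop 8:i onto {6:h}
drop 9:k onto {6:h, 7:m}
drop 10:i onto {8:i}
ground layer = {0:j}
drop-orders for the pieces not yet dropped (sum over which currently-grounded one goes next):
  1 to go: {9} 1  {10} 1
  2 to go: {7,9} 1  {8,10} 1  {9,10} 2
  3 to go: {5,7,9} 1  {7,9,10} 3  {8,9,10} 3
  4 to go: {5,7,9,10} 4  {6,8,9,10} 3  {7,8,9,10} 6
  5 to go: {5,7,8,9,10} 10  {6,7,8,9,10} 9
  6 to go: {5,6,7,8,9,10} 19
  7 to go: {4,5,6,7,8,9,10} 19
  8 to go: {3,4,5,6,7,8,9,10} 19
  9 to go: {1,3,4,5,6,7,8,9,10} 19  {2,3,4,5,6,7,8,9,10} 19
  if 0:j drops first: 38 orders

38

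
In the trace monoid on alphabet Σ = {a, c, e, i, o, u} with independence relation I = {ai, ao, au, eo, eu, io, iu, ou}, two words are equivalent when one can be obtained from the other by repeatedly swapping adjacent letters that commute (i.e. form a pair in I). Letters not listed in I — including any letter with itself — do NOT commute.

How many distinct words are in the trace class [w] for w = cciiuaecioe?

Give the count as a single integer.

45

piece 0:c — minimal
piece 1:c rests on {0:c}
piece 2:i rests on {1:c}
piece 3:i rests on {2:i}
piece 4:u rests on {1:c}
piece 5:a rests on {1:c}
piece 6:e rests on {3:i, 5:a}
piece 7:c rests on {4:u, 6:e}
piece 8:i rests on {7:c}
piece 9:o rests on {7:c}
piece 10:e rests on {8:i}
minimal pieces: {0:c}
ways to finish when only these pieces remain (= sum over removing one remaining piece with nothing left below it):
  1 left: {9}→1  {10}→1
  2 left: {8,10}→1  {9,10}→2
  3 left: {8,9,10}→3
  4 left: {7,8,9,10}→3
  5 left: {4,7,8,9,10}→3  {6,7,8,9,10}→3
  6 left: {3,6,7,8,9,10}→3  {4,6,7,8,9,10}→6  {5,6,7,8,9,10}→3
  7 left: {2,3,6,7,8,9,10}→3  {3,4,6,7,8,9,10}→9  {3,5,6,7,8,9,10}→6  {4,5,6,7,8,9,10}→9
  8 left: {2,3,4,6,7,8,9,10}→12  {2,3,5,6,7,8,9,10}→9  {3,4,5,6,7,8,9,10}→24
  9 left: {2,3,4,5,6,7,8,9,10}→45
  placing 0:c first → 45 extensions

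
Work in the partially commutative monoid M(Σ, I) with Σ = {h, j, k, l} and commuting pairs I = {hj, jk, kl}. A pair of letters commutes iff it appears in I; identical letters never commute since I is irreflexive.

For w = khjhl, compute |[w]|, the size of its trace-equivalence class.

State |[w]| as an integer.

4

0(k) covers ∅
1(h) covers 0:k
2(j) covers ∅
3(h) covers 1:h
4(l) covers 2:j, 3:h
floor of heap: 0:k, 2:j
completions by unplaced set U, small U first (add the entries for U minus each lowest piece of U):
  |U|=1: {4}:1
  |U|=2: {2,4}:1  {3,4}:1
  |U|=3: {1,3,4}:1  {2,3,4}:2
  start at 0(k): 3
  start at 2(j): 1
sum over floor = 4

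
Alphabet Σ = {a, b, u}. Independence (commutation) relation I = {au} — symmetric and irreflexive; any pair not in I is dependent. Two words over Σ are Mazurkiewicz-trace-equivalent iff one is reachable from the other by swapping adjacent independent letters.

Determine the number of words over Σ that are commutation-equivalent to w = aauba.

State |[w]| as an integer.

0(a) covers ∅
1(a) covers 0:a
2(u) covers ∅
3(b) covers 1:a, 2:u
4(a) covers 3:b
floor of heap: 0:a, 2:u
completions by unplaced set U, small U first (add the entries for U minus each lowest piece of U):
  |U|=1: {4}:1
  |U|=2: {3,4}:1
  |U|=3: {1,3,4}:1  {2,3,4}:1
  start at 0(a): 2
  start at 2(u): 1
sum over floor = 3

3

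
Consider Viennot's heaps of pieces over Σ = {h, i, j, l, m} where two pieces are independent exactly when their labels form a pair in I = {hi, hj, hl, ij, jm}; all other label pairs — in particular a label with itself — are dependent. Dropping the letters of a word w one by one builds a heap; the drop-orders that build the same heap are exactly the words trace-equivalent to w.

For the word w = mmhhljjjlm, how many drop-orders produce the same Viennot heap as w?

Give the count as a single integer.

21

0(m) covers ∅
1(m) covers 0:m
2(h) covers 1:m
3(h) covers 2:h
4(l) covers 1:m
5(j) covers 4:l
6(j) covers 5:j
7(j) covers 6:j
8(l) covers 7:j
9(m) covers 3:h, 8:l
floor of heap: 0:m
completions by unplaced set U, small U first (add the entries for U minus each lowest piece of U):
  |U|=1: {9}:1
  |U|=2: {3,9}:1  {8,9}:1
  |U|=3: {2,3,9}:1  {3,8,9}:2  {7,8,9}:1
  |U|=4: {2,3,8,9}:3  {3,7,8,9}:3  {6,7,8,9}:1
  |U|=5: {2,3,7,8,9}:6  {3,6,7,8,9}:4  {5,6,7,8,9}:1
  |U|=6: {2,3,6,7,8,9}:10  {3,5,6,7,8,9}:5  {4,5,6,7,8,9}:1
  |U|=7: {2,3,5,6,7,8,9}:15  {3,4,5,6,7,8,9}:6
  |U|=8: {2,3,4,5,6,7,8,9}:21
  start at 0(m): 21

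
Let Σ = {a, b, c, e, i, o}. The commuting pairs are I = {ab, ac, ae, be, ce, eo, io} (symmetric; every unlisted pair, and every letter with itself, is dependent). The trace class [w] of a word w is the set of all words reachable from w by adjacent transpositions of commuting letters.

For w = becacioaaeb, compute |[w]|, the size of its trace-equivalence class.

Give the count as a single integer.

588

#0=b has no predecessor
#1=e has no predecessor
#2=c depends on [0:b]
#3=a has no predecessor
#4=c depends on [2:c]
#5=i depends on [1:e, 3:a, 4:c]
#6=o depends on [3:a, 4:c]
#7=a depends on [5:i, 6:o]
#8=a depends on [7:a]
#9=e depends on [5:i]
#10=b depends on [5:i, 6:o]
sources: [0:b, 1:e, 3:a]
N(rest) = Σ N(rest − s) over sources s of rest; N(one piece) = 1:
  size 1 → [8]=1  [9]=1  [10]=1
  size 2 → [7,8]=1  [8,9]=2  [8,10]=2  [9,10]=2
  size 3 → [7,8,9]=3  [7,8,10]=3  [8,9,10]=6
  size 4 → [6,7,8,10]=3  [7,8,9,10]=12
  size 5 → [5,7,8,9,10]=12  [6,7,8,9,10]=15
  size 6 → [1,5,7,8,9,10]=12  [5,6,7,8,9,10]=27
  size 7 → [1,5,6,7,8,9,10]=39  [3,5,6,7,8,9,10]=27  [4,5,6,7,8,9,10]=27
  size 8 → [1,3,5,6,7,8,9,10]=66  [1,4,5,6,7,8,9,10]=66  [2,4,5,6,7,8,9,10]=27  [3,4,5,6,7,8,9,10]=54
  size 9 → [0,2,4,5,6,7,8,9,10]=27  [1,2,4,5,6,7,8,9,10]=93  [1,3,4,5,6,7,8,9,10]=186  [2,3,4,5,6,7,8,9,10]=81
  first=0(b) contributes 360
  first=1(e) contributes 108
  first=3(a) contributes 120
|[w]| = 588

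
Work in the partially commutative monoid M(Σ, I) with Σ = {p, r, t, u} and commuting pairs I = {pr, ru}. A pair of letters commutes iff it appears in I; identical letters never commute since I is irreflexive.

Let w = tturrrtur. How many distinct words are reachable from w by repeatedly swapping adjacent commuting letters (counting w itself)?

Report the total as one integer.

8

0(t) covers ∅
1(t) covers 0:t
2(u) covers 1:t
3(r) covers 1:t
4(r) covers 3:r
5(r) covers 4:r
6(t) covers 2:u, 5:r
7(u) covers 6:t
8(r) covers 6:t
floor of heap: 0:t
completions by unplaced set U, small U first (add the entries for U minus each lowest piece of U):
  |U|=1: {7}:1  {8}:1
  |U|=2: {7,8}:2
  |U|=3: {6,7,8}:2
  |U|=4: {2,6,7,8}:2  {5,6,7,8}:2
  |U|=5: {2,5,6,7,8}:4  {4,5,6,7,8}:2
  |U|=6: {2,4,5,6,7,8}:6  {3,4,5,6,7,8}:2
  |U|=7: {2,3,4,5,6,7,8}:8
  start at 0(t): 8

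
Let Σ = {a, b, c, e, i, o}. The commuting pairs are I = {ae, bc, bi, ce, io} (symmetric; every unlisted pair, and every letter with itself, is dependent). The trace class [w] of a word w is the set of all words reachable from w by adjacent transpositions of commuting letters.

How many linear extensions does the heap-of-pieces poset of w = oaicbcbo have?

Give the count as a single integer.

0(o) covers ∅
1(a) covers 0:o
2(i) covers 1:a
3(c) covers 2:i
4(b) covers 1:a
5(c) covers 3:c
6(b) covers 4:b
7(o) covers 5:c, 6:b
floor of heap: 0:o
completions by unplaced set U, small U first (add the entries for U minus each lowest piece of U):
  |U|=1: {7}:1
  |U|=2: {5,7}:1  {6,7}:1
  |U|=3: {3,5,7}:1  {4,6,7}:1  {5,6,7}:2
  |U|=4: {2,3,5,7}:1  {3,5,6,7}:3  {4,5,6,7}:3
  |U|=5: {2,3,5,6,7}:4  {3,4,5,6,7}:6
  |U|=6: {2,3,4,5,6,7}:10
  start at 0(o): 10

10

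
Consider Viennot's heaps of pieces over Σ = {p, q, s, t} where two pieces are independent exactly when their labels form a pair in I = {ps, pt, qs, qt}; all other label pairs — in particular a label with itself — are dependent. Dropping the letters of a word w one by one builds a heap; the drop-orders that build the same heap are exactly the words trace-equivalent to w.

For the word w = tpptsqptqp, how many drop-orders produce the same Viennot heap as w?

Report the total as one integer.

210

0(t) covers ∅
1(p) covers ∅
2(p) covers 1:p
3(t) covers 0:t
4(s) covers 3:t
5(q) covers 2:p
6(p) covers 5:q
7(t) covers 4:s
8(q) covers 6:p
9(p) covers 8:q
floor of heap: 0:t, 1:p
completions by unplaced set U, small U first (add the entries for U minus each lowest piece of U):
  |U|=1: {7}:1  {9}:1
  |U|=2: {4,7}:1  {7,9}:2  {8,9}:1
  |U|=3: {3,4,7}:1  {4,7,9}:3  {6,8,9}:1  {7,8,9}:3
  |U|=4: {0,3,4,7}:1  {3,4,7,9}:4  {4,7,8,9}:6  {5,6,8,9}:1  {6,7,8,9}:4
  |U|=5: {0,3,4,7,9}:5  {2,5,6,8,9}:1  {3,4,7,8,9}:10  {4,6,7,8,9}:10  {5,6,7,8,9}:5
  |U|=6: {0,3,4,7,8,9}:15  {1,2,5,6,8,9}:1  {2,5,6,7,8,9}:6  {3,4,6,7,8,9}:20  {4,5,6,7,8,9}:15
  |U|=7: {0,3,4,6,7,8,9}:35  {1,2,5,6,7,8,9}:7  {2,4,5,6,7,8,9}:21  {3,4,5,6,7,8,9}:35
  |U|=8: {0,3,4,5,6,7,8,9}:70  {1,2,4,5,6,7,8,9}:28  {2,3,4,5,6,7,8,9}:56
  start at 0(t): 84
  start at 1(p): 126
sum over floor = 210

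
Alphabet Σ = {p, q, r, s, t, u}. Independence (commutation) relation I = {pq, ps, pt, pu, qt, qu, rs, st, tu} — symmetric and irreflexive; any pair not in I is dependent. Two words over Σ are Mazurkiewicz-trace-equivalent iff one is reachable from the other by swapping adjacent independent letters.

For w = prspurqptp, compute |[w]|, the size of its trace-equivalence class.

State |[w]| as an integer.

piece 0:p — minimal
piece 1:r rests on {0:p}
piece 2:s — minimal
piece 3:p rests on {1:r}
piece 4:u rests on {1:r, 2:s}
piece 5:r rests on {3:p, 4:u}
piece 6:q rests on {5:r}
piece 7:p rests on {5:r}
piece 8:t rests on {5:r}
piece 9:p rests on {7:p}
minimal pieces: {0:p, 2:s}
ways to finish when only these pieces remain (= sum over removing one remaining piece with nothing left below it):
  1 left: {6}→1  {8}→1  {9}→1
  2 left: {6,8}→2  {6,9}→2  {7,9}→1  {8,9}→2
  3 left: {6,7,9}→3  {6,8,9}→6  {7,8,9}→3
  4 left: {6,7,8,9}→12
  5 left: {5,6,7,8,9}→12
  6 left: {3,5,6,7,8,9}→12  {4,5,6,7,8,9}→12
  7 left: {2,4,5,6,7,8,9}→12  {3,4,5,6,7,8,9}→24
  8 left: {1,3,4,5,6,7,8,9}→24  {2,3,4,5,6,7,8,9}→36
  placing 0:p first → 60 extensions
  placing 2:s first → 24 extensions
total linear extensions = 84

84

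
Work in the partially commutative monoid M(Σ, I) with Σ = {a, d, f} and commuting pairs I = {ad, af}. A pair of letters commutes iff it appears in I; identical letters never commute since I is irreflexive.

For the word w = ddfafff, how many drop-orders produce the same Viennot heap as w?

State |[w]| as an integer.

7

drop 0:d onto floor
drop 1:d onto {0:d}
drop 2:f onto {1:d}
drop 3:a onto floor
drop 4:f onto {2:f}
drop 5:f onto {4:f}
drop 6:f onto {5:f}
ground layer = {0:d, 3:a}
drop-orders for the pieces not yet dropped (sum over which currently-grounded one goes next):
  1 to go: {3} 1  {6} 1
  2 to go: {3,6} 2  {5,6} 1
  3 to go: {3,5,6} 3  {4,5,6} 1
  4 to go: {2,4,5,6} 1  {3,4,5,6} 4
  5 to go: {1,2,4,5,6} 1  {2,3,4,5,6} 5
  if 0:d drops first: 6 orders
  if 3:a drops first: 1 orders
heap linearizations: 7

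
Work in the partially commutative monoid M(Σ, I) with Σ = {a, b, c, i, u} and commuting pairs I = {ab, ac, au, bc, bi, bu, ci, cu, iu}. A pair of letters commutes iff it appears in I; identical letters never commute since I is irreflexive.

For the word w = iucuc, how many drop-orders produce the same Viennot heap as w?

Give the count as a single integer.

30

piece 0:i — minimal
piece 1:u — minimal
piece 2:c — minimal
piece 3:u rests on {1:u}
piece 4:c rests on {2:c}
minimal pieces: {0:i, 1:u, 2:c}
ways to finish when only these pieces remain (= sum over removing one remaining piece with nothing left below it):
  1 left: {0}→1  {3}→1  {4}→1
  2 left: {0,3}→2  {0,4}→2  {1,3}→1  {2,4}→1  {3,4}→2
  3 left: {0,1,3}→3  {0,2,4}→3  {0,3,4}→6  {1,3,4}→3  {2,3,4}→3
  placing 0:i first → 6 extensions
  placing 1:u first → 12 extensions
  placing 2:c first → 12 extensions
total linear extensions = 30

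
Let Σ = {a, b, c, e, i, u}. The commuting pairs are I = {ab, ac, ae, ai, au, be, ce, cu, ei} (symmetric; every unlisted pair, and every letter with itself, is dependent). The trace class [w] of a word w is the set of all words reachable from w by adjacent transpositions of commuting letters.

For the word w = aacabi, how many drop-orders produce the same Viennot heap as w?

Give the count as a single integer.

drop 0:a onto floor
drop 1:a onto {0:a}
drop 2:c onto floor
drop 3:a onto {1:a}
drop 4:b onto {2:c}
drop 5:i onto {4:b}
ground layer = {0:a, 2:c}
drop-orders for the pieces not yet dropped (sum over which currently-grounded one goes next):
  1 to go: {3} 1  {5} 1
  2 to go: {1,3} 1  {3,5} 2  {4,5} 1
  3 to go: {0,1,3} 1  {1,3,5} 3  {2,4,5} 1  {3,4,5} 3
  4 to go: {0,1,3,5} 4  {1,3,4,5} 6  {2,3,4,5} 4
  if 0:a drops first: 10 orders
  if 2:c drops first: 10 orders
heap linearizations: 20

20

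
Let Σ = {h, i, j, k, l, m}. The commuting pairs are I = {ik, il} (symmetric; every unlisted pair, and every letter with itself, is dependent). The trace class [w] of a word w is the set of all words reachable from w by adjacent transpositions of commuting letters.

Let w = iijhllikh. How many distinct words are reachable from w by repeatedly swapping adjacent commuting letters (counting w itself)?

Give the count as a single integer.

piece 0:i — minimal
piece 1:i rests on {0:i}
piece 2:j rests on {1:i}
piece 3:h rests on {2:j}
piece 4:l rests on {3:h}
piece 5:l rests on {4:l}
piece 6:i rests on {3:h}
piece 7:k rests on {5:l}
piece 8:h rests on {6:i, 7:k}
minimal pieces: {0:i}
ways to finish when only these pieces remain (= sum over removing one remaining piece with nothing left below it):
  1 left: {8}→1
  2 left: {6,8}→1  {7,8}→1
  3 left: {5,7,8}→1  {6,7,8}→2
  4 left: {4,5,7,8}→1  {5,6,7,8}→3
  5 left: {4,5,6,7,8}→4
  6 left: {3,4,5,6,7,8}→4
  7 left: {2,3,4,5,6,7,8}→4
  placing 0:i first → 4 extensions

4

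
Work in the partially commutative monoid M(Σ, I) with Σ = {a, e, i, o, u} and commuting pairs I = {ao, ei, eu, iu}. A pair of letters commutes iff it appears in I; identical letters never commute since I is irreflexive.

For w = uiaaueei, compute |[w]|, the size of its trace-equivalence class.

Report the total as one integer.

drop 0:u onto floor
drop 1:i onto floor
drop 2:a onto {0:u, 1:i}
drop 3:a onto {2:a}
drop 4:u onto {3:a}
drop 5:e onto {3:a}
drop 6:e onto {5:e}
drop 7:i onto {3:a}
ground layer = {0:u, 1:i}
drop-orders for the pieces not yet dropped (sum over which currently-grounded one goes next):
  1 to go: {4} 1  {6} 1  {7} 1
  2 to go: {4,6} 2  {4,7} 2  {5,6} 1  {6,7} 2
  3 to go: {4,5,6} 3  {4,6,7} 6  {5,6,7} 3
  4 to go: {4,5,6,7} 12
  5 to go: {3,4,5,6,7} 12
  6 to go: {2,3,4,5,6,7} 12
  if 0:u drops first: 12 orders
  if 1:i drops first: 12 orders
heap linearizations: 24

24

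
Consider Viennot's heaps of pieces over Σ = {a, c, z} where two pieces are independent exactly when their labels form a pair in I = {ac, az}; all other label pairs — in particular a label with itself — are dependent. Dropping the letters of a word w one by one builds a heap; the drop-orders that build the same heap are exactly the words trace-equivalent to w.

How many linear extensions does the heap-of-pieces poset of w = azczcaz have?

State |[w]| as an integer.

drop 0:a onto floor
drop 1:z onto floor
drop 2:c onto {1:z}
drop 3:z onto {2:c}
drop 4:c onto {3:z}
drop 5:a onto {0:a}
drop 6:z onto {4:c}
ground layer = {0:a, 1:z}
drop-orders for the pieces not yet dropped (sum over which currently-grounded one goes next):
  1 to go: {5} 1  {6} 1
  2 to go: {0,5} 1  {4,6} 1  {5,6} 2
  3 to go: {0,5,6} 3  {3,4,6} 1  {4,5,6} 3
  4 to go: {0,4,5,6} 6  {2,3,4,6} 1  {3,4,5,6} 4
  5 to go: {0,3,4,5,6} 10  {1,2,3,4,6} 1  {2,3,4,5,6} 5
  if 0:a drops first: 6 orders
  if 1:z drops first: 15 orders
heap linearizations: 21

21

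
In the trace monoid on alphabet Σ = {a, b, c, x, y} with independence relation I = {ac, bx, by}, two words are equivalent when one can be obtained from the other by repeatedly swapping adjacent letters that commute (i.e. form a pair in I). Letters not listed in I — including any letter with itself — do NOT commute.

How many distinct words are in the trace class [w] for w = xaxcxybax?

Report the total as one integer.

3

0(x) covers ∅
1(a) covers 0:x
2(x) covers 1:a
3(c) covers 2:x
4(x) covers 3:c
5(y) covers 4:x
6(b) covers 3:c
7(a) covers 5:y, 6:b
8(x) covers 7:a
floor of heap: 0:x
completions by unplaced set U, small U first (add the entries for U minus each lowest piece of U):
  |U|=1: {8}:1
  |U|=2: {7,8}:1
  |U|=3: {5,7,8}:1  {6,7,8}:1
  |U|=4: {4,5,7,8}:1  {5,6,7,8}:2
  |U|=5: {4,5,6,7,8}:3
  |U|=6: {3,4,5,6,7,8}:3
  |U|=7: {2,3,4,5,6,7,8}:3
  start at 0(x): 3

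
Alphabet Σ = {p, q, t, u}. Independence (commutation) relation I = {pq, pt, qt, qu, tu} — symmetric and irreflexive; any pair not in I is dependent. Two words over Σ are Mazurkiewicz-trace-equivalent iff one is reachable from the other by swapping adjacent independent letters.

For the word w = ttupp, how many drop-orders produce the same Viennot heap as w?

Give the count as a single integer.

0(t) covers ∅
1(t) covers 0:t
2(u) covers ∅
3(p) covers 2:u
4(p) covers 3:p
floor of heap: 0:t, 2:u
completions by unplaced set U, small U first (add the entries for U minus each lowest piece of U):
  |U|=1: {1}:1  {4}:1
  |U|=2: {0,1}:1  {1,4}:2  {3,4}:1
  |U|=3: {0,1,4}:3  {1,3,4}:3  {2,3,4}:1
  start at 0(t): 4
  start at 2(u): 6
sum over floor = 10

10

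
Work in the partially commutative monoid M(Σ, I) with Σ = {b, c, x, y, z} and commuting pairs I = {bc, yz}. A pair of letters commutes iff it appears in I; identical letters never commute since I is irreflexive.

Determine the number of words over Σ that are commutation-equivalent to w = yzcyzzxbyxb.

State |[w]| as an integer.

piece 0:y — minimal
piece 1:z — minimal
piece 2:c rests on {0:y, 1:z}
piece 3:y rests on {2:c}
piece 4:z rests on {2:c}
piece 5:z rests on {4:z}
piece 6:x rests on {3:y, 5:z}
piece 7:b rests on {6:x}
piece 8:y rests on {7:b}
piece 9:x rests on {8:y}
piece 10:b rests on {9:x}
minimal pieces: {0:y, 1:z}
ways to finish when only these pieces remain (= sum over removing one remaining piece with nothing left below it):
  1 left: {10}→1
  2 left: {9,10}→1
  3 left: {8,9,10}→1
  4 left: {7,8,9,10}→1
  5 left: {6,7,8,9,10}→1
  6 left: {3,6,7,8,9,10}→1  {5,6,7,8,9,10}→1
  7 left: {3,5,6,7,8,9,10}→2  {4,5,6,7,8,9,10}→1
  8 left: {3,4,5,6,7,8,9,10}→3
  9 left: {2,3,4,5,6,7,8,9,10}→3
  placing 0:y first → 3 extensions
  placing 1:z first → 3 extensions
total linear extensions = 6

6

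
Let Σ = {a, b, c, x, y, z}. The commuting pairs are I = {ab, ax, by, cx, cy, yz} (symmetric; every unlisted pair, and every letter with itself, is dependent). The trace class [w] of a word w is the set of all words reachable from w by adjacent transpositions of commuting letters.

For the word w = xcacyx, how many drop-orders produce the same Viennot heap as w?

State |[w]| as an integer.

10

piece 0:x — minimal
piece 1:c — minimal
piece 2:a rests on {1:c}
piece 3:c rests on {2:a}
piece 4:y rests on {0:x, 2:a}
piece 5:x rests on {4:y}
minimal pieces: {0:x, 1:c}
ways to finish when only these pieces remain (= sum over removing one remaining piece with nothing left below it):
  1 left: {3}→1  {5}→1
  2 left: {3,5}→2  {4,5}→1
  3 left: {0,4,5}→1  {3,4,5}→3
  4 left: {0,3,4,5}→4  {2,3,4,5}→3
  placing 0:x first → 3 extensions
  placing 1:c first → 7 extensions
total linear extensions = 10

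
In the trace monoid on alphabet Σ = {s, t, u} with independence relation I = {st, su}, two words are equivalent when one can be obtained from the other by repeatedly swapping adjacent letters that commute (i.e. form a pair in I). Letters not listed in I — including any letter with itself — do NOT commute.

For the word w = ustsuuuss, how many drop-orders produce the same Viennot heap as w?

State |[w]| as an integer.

piece 0:u — minimal
piece 1:s — minimal
piece 2:t rests on {0:u}
piece 3:s rests on {1:s}
piece 4:u rests on {2:t}
piece 5:u rests on {4:u}
piece 6:u rests on {5:u}
piece 7:s rests on {3:s}
piece 8:s rests on {7:s}
minimal pieces: {0:u, 1:s}
ways to finish when only these pieces remain (= sum over removing one remaining piece with nothing left below it):
  1 left: {6}→1  {8}→1
  2 left: {5,6}→1  {6,8}→2  {7,8}→1
  3 left: {3,7,8}→1  {4,5,6}→1  {5,6,8}→3  {6,7,8}→3
  4 left: {1,3,7,8}→1  {2,4,5,6}→1  {3,6,7,8}→4  {4,5,6,8}→4  {5,6,7,8}→6
  5 left: {0,2,4,5,6}→1  {1,3,6,7,8}→5  {2,4,5,6,8}→5  {3,5,6,7,8}→10  {4,5,6,7,8}→10
  6 left: {0,2,4,5,6,8}→6  {1,3,5,6,7,8}→15  {2,4,5,6,7,8}→15  {3,4,5,6,7,8}→20
  7 left: {0,2,4,5,6,7,8}→21  {1,3,4,5,6,7,8}→35  {2,3,4,5,6,7,8}→35
  placing 0:u first → 70 extensions
  placing 1:s first → 56 extensions
total linear extensions = 126

126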